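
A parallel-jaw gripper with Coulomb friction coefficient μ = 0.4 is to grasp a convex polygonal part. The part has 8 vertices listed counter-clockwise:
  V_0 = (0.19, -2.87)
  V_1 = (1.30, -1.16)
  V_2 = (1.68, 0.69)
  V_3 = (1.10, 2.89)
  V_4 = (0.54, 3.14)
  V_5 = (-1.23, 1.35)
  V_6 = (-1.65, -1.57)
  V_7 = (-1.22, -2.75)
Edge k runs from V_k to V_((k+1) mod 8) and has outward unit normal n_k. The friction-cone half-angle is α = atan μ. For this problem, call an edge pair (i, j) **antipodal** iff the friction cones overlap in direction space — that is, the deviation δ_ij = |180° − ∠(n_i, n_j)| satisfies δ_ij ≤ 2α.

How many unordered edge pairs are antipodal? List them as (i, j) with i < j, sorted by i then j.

count = 8; pairs: (0,4), (0,5), (1,4), (1,5), (1,6), (2,5), (2,6), (3,7)

α = atan 0.4 = 21.80°;  2α = 43.60°
n_0 = (+0.8388, -0.5445)
n_1 = (+0.9795, -0.2012)
n_2 = (+0.9670, +0.2549)
n_3 = (+0.4077, +0.9131)
n_4 = (-0.7111, +0.7031)
n_5 = (-0.9898, +0.1424)
n_6 = (-0.9396, -0.3424)
n_7 = (-0.0848, -0.9964)
  (0,1): δ = 158.62°  ·
  (0,2): δ = 132.24°  ·
  (0,3): δ = 81.07°  ·
  (0,4): δ = 11.69°  ✓
  (0,5): δ = 24.80°  ✓
  (0,6): δ = 53.01°  ·
  (0,7): δ = 118.12°  ·
  (1,2): δ = 153.62°  ·
  (1,3): δ = 102.45°  ·
  (1,4): δ = 33.07°  ✓
  (1,5): δ = 3.42°  ✓
  (1,6): δ = 31.63°  ✓
  (1,7): δ = 96.74°  ·
  (2,3): δ = 128.83°  ·
  (2,4): δ = 59.45°  ·
  (2,5): δ = 22.95°  ✓
  (2,6): δ = 5.25°  ✓
  (2,7): δ = 70.37°  ·
  (3,4): δ = 110.62°  ·
  (3,5): δ = 74.13°  ·
  (3,6): δ = 45.92°  ·
  (3,7): δ = 19.19°  ✓
  (4,5): δ = 143.51°  ·
  (4,6): δ = 115.30°  ·
  (4,7): δ = 50.19°  ·
  (5,6): δ = 151.79°  ·
  (5,7): δ = 86.68°  ·
  (6,7): δ = 114.89°  ·
antipodal pairs: 8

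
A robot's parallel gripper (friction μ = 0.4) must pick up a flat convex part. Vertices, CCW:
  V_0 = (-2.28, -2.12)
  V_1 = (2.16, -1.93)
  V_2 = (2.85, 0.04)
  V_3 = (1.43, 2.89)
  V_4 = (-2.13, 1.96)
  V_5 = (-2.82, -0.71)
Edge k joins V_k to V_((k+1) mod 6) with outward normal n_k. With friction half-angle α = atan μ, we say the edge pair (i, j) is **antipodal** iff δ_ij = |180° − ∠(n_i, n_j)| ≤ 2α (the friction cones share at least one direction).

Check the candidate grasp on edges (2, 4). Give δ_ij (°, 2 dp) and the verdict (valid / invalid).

α = atan 0.4 = 21.80°;  2α = 43.60°
edge 2: e_2 = (-1.42, +2.85);  n_2 = (+0.8951, +0.4460)
edge 4: e_4 = (-0.69, -2.67);  n_4 = (-0.9682, +0.2502)
∠(n_2, n_4) = 139.03°
δ = |180° − 139.03°| = 40.97°
40.97° ≤ 2α = 43.60°  →  valid

δ = 40.97°, valid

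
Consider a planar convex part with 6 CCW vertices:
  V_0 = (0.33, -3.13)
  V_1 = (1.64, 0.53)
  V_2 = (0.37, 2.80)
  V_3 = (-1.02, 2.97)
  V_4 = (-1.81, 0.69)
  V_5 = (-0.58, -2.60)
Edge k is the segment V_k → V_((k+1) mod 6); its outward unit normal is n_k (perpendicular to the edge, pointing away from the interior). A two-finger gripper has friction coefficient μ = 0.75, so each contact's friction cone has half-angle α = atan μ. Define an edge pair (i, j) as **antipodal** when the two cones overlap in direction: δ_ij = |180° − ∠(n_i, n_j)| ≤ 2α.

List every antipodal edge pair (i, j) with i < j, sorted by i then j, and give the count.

α = atan 0.75 = 36.87°;  2α = 73.74°
n_0 = (+0.9415, -0.3370)
n_1 = (+0.8727, +0.4883)
n_2 = (+0.1214, +0.9926)
n_3 = (-0.9449, +0.3274)
n_4 = (-0.9367, -0.3502)
n_5 = (-0.5033, -0.8641)
  (0,1): δ = 131.08°  ·
  (0,2): δ = 77.28°  ·
  (0,3): δ = 0.58°  ✓
  (0,4): δ = 40.19°  ✓
  (0,5): δ = 79.48°  ·
  (1,2): δ = 126.20°  ·
  (1,3): δ = 48.34°  ✓
  (1,4): δ = 8.73°  ✓
  (1,5): δ = 30.56°  ✓
  (2,3): δ = 102.14°  ·
  (2,4): δ = 62.53°  ✓
  (2,5): δ = 23.24°  ✓
  (3,4): δ = 140.39°  ·
  (3,5): δ = 101.11°  ·
  (4,5): δ = 140.72°  ·
antipodal pairs: 7

count = 7; pairs: (0,3), (0,4), (1,3), (1,4), (1,5), (2,4), (2,5)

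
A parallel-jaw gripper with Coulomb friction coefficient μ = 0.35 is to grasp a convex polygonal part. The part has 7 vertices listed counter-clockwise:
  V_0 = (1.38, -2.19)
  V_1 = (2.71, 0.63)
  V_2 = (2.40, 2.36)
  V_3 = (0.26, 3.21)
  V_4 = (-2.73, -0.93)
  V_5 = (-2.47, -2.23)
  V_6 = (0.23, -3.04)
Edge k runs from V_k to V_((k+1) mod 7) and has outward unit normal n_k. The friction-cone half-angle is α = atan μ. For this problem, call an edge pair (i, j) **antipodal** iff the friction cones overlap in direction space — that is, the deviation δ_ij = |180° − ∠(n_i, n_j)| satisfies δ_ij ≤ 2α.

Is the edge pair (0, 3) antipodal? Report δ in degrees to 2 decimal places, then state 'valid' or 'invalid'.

α = atan 0.35 = 19.29°;  2α = 38.58°
edge 0: e_0 = (+1.33, +2.82);  n_0 = (+0.9045, -0.4266)
edge 3: e_3 = (-2.99, -4.14);  n_3 = (-0.8107, +0.5855)
∠(n_0, n_3) = 169.41°
δ = |180° − 169.41°| = 10.59°
10.59° ≤ 2α = 38.58°  →  valid

δ = 10.59°, valid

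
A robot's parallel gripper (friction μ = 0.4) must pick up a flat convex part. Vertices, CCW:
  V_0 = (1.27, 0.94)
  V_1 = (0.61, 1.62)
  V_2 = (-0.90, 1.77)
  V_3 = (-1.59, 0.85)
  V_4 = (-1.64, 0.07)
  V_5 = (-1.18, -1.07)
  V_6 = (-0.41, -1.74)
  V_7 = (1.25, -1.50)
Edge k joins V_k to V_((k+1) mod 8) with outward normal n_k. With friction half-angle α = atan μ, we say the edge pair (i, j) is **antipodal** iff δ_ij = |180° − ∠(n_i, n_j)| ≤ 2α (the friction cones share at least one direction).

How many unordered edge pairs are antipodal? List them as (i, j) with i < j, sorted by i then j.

α = atan 0.4 = 21.80°;  2α = 43.60°
n_0 = (+0.7176, +0.6965)
n_1 = (+0.0989, +0.9951)
n_2 = (-0.8000, +0.6000)
n_3 = (-0.9980, +0.0640)
n_4 = (-0.9274, -0.3742)
n_5 = (-0.6564, -0.7544)
n_6 = (+0.1431, -0.9897)
n_7 = (+1.0000, -0.0082)
  (0,1): δ = 139.82°  ·
  (0,2): δ = 81.01°  ·
  (0,3): δ = 47.81°  ·
  (0,4): δ = 22.17°  ✓
  (0,5): δ = 4.83°  ✓
  (0,6): δ = 54.08°  ·
  (0,7): δ = 135.39°  ·
  (1,2): δ = 121.20°  ·
  (1,3): δ = 87.99°  ·
  (1,4): δ = 62.35°  ·
  (1,5): δ = 35.35°  ✓
  (1,6): δ = 13.90°  ✓
  (1,7): δ = 95.20°  ·
  (2,3): δ = 146.80°  ·
  (2,4): δ = 121.16°  ·
  (2,5): δ = 94.16°  ·
  (2,6): δ = 44.90°  ·
  (2,7): δ = 36.40°  ✓
  (3,4): δ = 154.36°  ·
  (3,5): δ = 127.36°  ·
  (3,6): δ = 78.11°  ·
  (3,7): δ = 3.20°  ✓
  (4,5): δ = 153.00°  ·
  (4,6): δ = 103.75°  ·
  (4,7): δ = 22.44°  ✓
  (5,6): δ = 130.75°  ·
  (5,7): δ = 49.44°  ·
  (6,7): δ = 98.70°  ·
antipodal pairs: 7

count = 7; pairs: (0,4), (0,5), (1,5), (1,6), (2,7), (3,7), (4,7)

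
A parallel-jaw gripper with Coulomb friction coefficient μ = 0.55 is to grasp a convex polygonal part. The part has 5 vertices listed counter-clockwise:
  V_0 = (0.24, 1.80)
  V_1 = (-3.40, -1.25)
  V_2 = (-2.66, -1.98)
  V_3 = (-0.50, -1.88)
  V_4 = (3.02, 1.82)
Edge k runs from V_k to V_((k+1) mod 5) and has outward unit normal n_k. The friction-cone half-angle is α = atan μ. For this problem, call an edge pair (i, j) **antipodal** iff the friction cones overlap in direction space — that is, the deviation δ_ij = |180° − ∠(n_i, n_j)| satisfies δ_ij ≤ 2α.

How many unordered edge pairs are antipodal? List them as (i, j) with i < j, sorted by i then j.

α = atan 0.55 = 28.81°;  2α = 57.62°
n_0 = (-0.6423, +0.7665)
n_1 = (-0.7023, -0.7119)
n_2 = (+0.0462, -0.9989)
n_3 = (+0.7245, -0.6893)
n_4 = (-0.0072, +1.0000)
  (0,1): δ = 84.57°  ·
  (0,2): δ = 37.31°  ✓
  (0,3): δ = 6.47°  ✓
  (0,4): δ = 140.45°  ·
  (1,2): δ = 132.74°  ·
  (1,3): δ = 88.96°  ·
  (1,4): δ = 45.02°  ✓
  (2,3): δ = 136.22°  ·
  (2,4): δ = 2.24°  ✓
  (3,4): δ = 46.02°  ✓
antipodal pairs: 5

count = 5; pairs: (0,2), (0,3), (1,4), (2,4), (3,4)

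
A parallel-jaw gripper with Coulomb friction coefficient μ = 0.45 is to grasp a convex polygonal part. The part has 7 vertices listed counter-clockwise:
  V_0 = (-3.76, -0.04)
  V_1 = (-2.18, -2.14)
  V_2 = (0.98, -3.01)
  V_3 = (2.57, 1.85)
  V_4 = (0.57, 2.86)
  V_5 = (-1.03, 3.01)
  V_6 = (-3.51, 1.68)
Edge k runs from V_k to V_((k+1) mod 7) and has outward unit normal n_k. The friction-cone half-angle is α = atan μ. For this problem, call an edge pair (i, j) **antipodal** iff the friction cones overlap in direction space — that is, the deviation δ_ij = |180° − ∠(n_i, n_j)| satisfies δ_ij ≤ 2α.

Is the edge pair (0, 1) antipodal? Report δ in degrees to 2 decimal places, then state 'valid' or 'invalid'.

δ = 142.35°, invalid

α = atan 0.45 = 24.23°;  2α = 48.46°
edge 0: e_0 = (+1.58, -2.10);  n_0 = (-0.7991, -0.6012)
edge 1: e_1 = (+3.16, -0.87);  n_1 = (-0.2654, -0.9641)
∠(n_0, n_1) = 37.65°
δ = |180° − 37.65°| = 142.35°
142.35° > 2α = 48.46°  →  invalid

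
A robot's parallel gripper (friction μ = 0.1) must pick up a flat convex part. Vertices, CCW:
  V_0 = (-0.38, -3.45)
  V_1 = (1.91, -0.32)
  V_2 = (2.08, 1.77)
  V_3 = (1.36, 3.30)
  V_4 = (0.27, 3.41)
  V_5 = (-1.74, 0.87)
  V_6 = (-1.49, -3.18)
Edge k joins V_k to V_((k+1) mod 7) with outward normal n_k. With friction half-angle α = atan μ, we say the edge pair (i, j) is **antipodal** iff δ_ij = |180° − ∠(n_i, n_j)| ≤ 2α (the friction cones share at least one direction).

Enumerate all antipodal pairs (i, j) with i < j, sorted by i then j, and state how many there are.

count = 3; pairs: (0,4), (1,5), (3,6)

α = atan 0.1 = 5.71°;  2α = 11.42°
n_0 = (+0.8071, -0.5905)
n_1 = (+0.9967, -0.0811)
n_2 = (+0.9048, +0.4258)
n_3 = (+0.1004, +0.9949)
n_4 = (-0.7842, +0.6205)
n_5 = (-0.9981, -0.0616)
n_6 = (-0.2364, -0.9717)
  (0,1): δ = 148.46°  ·
  (0,2): δ = 118.61°  ·
  (0,3): δ = 59.57°  ·
  (0,4): δ = 2.17°  ✓
  (0,5): δ = 39.72°  ·
  (0,6): δ = 112.52°  ·
  (1,2): δ = 150.15°  ·
  (1,3): δ = 91.11°  ·
  (1,4): δ = 33.71°  ·
  (1,5): δ = 8.18°  ✓
  (1,6): δ = 80.98°  ·
  (2,3): δ = 120.96°  ·
  (2,4): δ = 63.56°  ·
  (2,5): δ = 21.67°  ·
  (2,6): δ = 51.13°  ·
  (3,4): δ = 122.59°  ·
  (3,5): δ = 80.71°  ·
  (3,6): δ = 7.91°  ✓
  (4,5): δ = 138.11°  ·
  (4,6): δ = 65.32°  ·
  (5,6): δ = 107.20°  ·
antipodal pairs: 3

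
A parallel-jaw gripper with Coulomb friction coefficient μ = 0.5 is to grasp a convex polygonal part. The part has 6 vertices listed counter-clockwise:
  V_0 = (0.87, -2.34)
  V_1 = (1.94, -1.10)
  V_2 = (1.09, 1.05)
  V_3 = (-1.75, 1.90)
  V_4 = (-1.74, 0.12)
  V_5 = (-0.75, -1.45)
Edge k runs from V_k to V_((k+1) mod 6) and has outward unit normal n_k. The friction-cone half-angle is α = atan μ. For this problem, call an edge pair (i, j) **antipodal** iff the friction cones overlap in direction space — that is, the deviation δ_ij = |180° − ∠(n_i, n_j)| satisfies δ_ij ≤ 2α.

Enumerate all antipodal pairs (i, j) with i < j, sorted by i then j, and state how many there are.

count = 6; pairs: (0,3), (1,3), (1,4), (1,5), (2,4), (2,5)

α = atan 0.5 = 26.57°;  2α = 53.13°
n_0 = (+0.7571, -0.6533)
n_1 = (+0.9300, +0.3677)
n_2 = (+0.2867, +0.9580)
n_3 = (-1.0000, -0.0056)
n_4 = (-0.8459, -0.5334)
n_5 = (-0.4815, -0.8764)
  (0,1): δ = 117.64°  ·
  (0,2): δ = 65.87°  ·
  (0,3): δ = 41.11°  ✓
  (0,4): δ = 73.03°  ·
  (0,5): δ = 102.01°  ·
  (1,2): δ = 128.23°  ·
  (1,3): δ = 21.25°  ✓
  (1,4): δ = 10.66°  ✓
  (1,5): δ = 39.65°  ✓
  (2,3): δ = 73.02°  ·
  (2,4): δ = 41.10°  ✓
  (2,5): δ = 12.12°  ✓
  (3,4): δ = 148.09°  ·
  (3,5): δ = 119.11°  ·
  (4,5): δ = 151.02°  ·
antipodal pairs: 6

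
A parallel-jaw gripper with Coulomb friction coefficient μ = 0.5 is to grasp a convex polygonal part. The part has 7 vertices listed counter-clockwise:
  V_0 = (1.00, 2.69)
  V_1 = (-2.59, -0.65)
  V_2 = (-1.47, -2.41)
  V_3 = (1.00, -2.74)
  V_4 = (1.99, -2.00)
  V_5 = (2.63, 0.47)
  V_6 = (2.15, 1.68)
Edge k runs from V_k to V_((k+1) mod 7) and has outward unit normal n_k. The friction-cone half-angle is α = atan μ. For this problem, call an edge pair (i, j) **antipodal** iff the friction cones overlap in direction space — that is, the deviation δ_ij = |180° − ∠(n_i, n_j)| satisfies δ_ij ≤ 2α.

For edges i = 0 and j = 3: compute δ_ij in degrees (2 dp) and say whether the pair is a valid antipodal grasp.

α = atan 0.5 = 26.57°;  2α = 53.13°
edge 0: e_0 = (-3.59, -3.34);  n_0 = (-0.6812, +0.7321)
edge 3: e_3 = (+0.99, +0.74);  n_3 = (+0.5987, -0.8010)
∠(n_0, n_3) = 173.84°
δ = |180° − 173.84°| = 6.16°
6.16° ≤ 2α = 53.13°  →  valid

δ = 6.16°, valid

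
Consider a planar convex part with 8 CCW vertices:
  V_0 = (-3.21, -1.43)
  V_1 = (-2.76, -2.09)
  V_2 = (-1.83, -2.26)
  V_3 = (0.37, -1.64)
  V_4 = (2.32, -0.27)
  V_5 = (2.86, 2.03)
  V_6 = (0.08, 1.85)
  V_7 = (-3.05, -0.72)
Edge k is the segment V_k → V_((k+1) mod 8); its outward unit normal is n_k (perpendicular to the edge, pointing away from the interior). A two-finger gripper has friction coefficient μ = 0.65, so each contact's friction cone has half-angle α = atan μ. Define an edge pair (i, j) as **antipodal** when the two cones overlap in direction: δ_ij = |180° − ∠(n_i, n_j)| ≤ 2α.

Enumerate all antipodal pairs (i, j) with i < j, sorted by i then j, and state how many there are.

count = 12; pairs: (0,4), (0,5), (1,5), (1,6), (2,5), (2,6), (2,7), (3,5), (3,6), (3,7), (4,6), (4,7)

α = atan 0.65 = 33.02°;  2α = 66.05°
n_0 = (-0.8262, -0.5633)
n_1 = (-0.1798, -0.9837)
n_2 = (+0.2713, -0.9625)
n_3 = (+0.5749, -0.8182)
n_4 = (+0.9735, -0.2286)
n_5 = (-0.0646, +0.9979)
n_6 = (-0.6346, +0.7729)
n_7 = (-0.9755, +0.2198)
  (0,1): δ = 134.65°  ·
  (0,2): δ = 108.55°  ·
  (0,3): δ = 89.20°  ·
  (0,4): δ = 47.50°  ✓
  (0,5): δ = 59.42°  ✓
  (0,6): δ = 95.10°  ·
  (0,7): δ = 133.01°  ·
  (1,2): δ = 153.90°  ·
  (1,3): δ = 134.55°  ·
  (1,4): δ = 92.85°  ·
  (1,5): δ = 14.06°  ✓
  (1,6): δ = 49.75°  ✓
  (1,7): δ = 87.66°  ·
  (2,3): δ = 160.65°  ·
  (2,4): δ = 118.95°  ·
  (2,5): δ = 12.03°  ✓
  (2,6): δ = 23.65°  ✓
  (2,7): δ = 61.56°  ✓
  (3,4): δ = 138.30°  ·
  (3,5): δ = 31.39°  ✓
  (3,6): δ = 4.30°  ✓
  (3,7): δ = 42.21°  ✓
  (4,5): δ = 73.08°  ·
  (4,6): δ = 37.40°  ✓
  (4,7): δ = 0.51°  ✓
  (5,6): δ = 144.32°  ·
  (5,7): δ = 106.40°  ·
  (6,7): δ = 142.09°  ·
antipodal pairs: 12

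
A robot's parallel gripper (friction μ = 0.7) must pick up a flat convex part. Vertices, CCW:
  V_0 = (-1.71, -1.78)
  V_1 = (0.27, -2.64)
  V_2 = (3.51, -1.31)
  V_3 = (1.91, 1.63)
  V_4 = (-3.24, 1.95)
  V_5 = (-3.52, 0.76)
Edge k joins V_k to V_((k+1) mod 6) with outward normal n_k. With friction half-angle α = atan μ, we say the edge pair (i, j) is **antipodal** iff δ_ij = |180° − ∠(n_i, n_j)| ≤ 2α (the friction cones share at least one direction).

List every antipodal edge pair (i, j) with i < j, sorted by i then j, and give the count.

count = 7; pairs: (0,2), (0,3), (1,3), (1,4), (2,4), (2,5), (3,5)

α = atan 0.7 = 34.99°;  2α = 69.98°
n_0 = (-0.3984, -0.9172)
n_1 = (+0.3797, -0.9251)
n_2 = (+0.8784, +0.4780)
n_3 = (+0.0620, +0.9981)
n_4 = (-0.9734, +0.2290)
n_5 = (-0.8144, -0.5803)
  (0,1): δ = 134.20°  ·
  (0,2): δ = 37.97°  ✓
  (0,3): δ = 19.92°  ✓
  (0,4): δ = 100.24°  ·
  (0,5): δ = 148.95°  ·
  (1,2): δ = 83.76°  ·
  (1,3): δ = 25.87°  ✓
  (1,4): δ = 54.44°  ✓
  (1,5): δ = 103.16°  ·
  (2,3): δ = 122.11°  ·
  (2,4): δ = 41.80°  ✓
  (2,5): δ = 6.92°  ✓
  (3,4): δ = 99.68°  ·
  (3,5): δ = 50.97°  ✓
  (4,5): δ = 131.29°  ·
antipodal pairs: 7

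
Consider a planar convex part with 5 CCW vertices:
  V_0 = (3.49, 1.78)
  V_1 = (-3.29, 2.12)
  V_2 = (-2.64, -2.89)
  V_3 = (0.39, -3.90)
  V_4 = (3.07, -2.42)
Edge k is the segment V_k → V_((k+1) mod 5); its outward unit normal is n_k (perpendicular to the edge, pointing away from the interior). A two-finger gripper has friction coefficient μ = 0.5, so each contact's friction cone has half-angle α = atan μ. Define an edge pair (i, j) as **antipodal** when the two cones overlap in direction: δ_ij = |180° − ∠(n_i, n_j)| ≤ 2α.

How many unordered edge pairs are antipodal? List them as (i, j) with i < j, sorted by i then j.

count = 3; pairs: (0,2), (0,3), (1,4)

α = atan 0.5 = 26.57°;  2α = 53.13°
n_0 = (+0.0501, +0.9987)
n_1 = (-0.9917, -0.1287)
n_2 = (-0.3162, -0.9487)
n_3 = (+0.4834, -0.8754)
n_4 = (+0.9950, -0.0995)
  (0,1): δ = 79.74°  ·
  (0,2): δ = 15.56°  ✓
  (0,3): δ = 31.78°  ✓
  (0,4): δ = 87.16°  ·
  (1,2): δ = 115.83°  ·
  (1,3): δ = 68.48°  ·
  (1,4): δ = 13.10°  ✓
  (2,3): δ = 132.66°  ·
  (2,4): δ = 77.28°  ·
  (3,4): δ = 124.62°  ·
antipodal pairs: 3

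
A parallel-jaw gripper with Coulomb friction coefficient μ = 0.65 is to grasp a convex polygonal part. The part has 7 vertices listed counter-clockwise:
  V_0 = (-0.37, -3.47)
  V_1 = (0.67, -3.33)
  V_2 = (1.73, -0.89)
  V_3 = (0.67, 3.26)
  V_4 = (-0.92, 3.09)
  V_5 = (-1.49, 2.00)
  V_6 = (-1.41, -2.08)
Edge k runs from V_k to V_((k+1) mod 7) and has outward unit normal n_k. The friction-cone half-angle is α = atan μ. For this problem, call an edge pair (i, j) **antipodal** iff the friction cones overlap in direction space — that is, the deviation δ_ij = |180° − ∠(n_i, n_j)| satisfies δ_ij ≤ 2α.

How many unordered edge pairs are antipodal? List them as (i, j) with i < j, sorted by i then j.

α = atan 0.65 = 33.02°;  2α = 66.05°
n_0 = (+0.1334, -0.9911)
n_1 = (+0.9172, -0.3985)
n_2 = (+0.9689, +0.2475)
n_3 = (-0.1063, +0.9943)
n_4 = (-0.8861, +0.4634)
n_5 = (-0.9998, -0.0196)
n_6 = (-0.8007, -0.5991)
  (0,1): δ = 121.15°  ·
  (0,2): δ = 83.34°  ·
  (0,3): δ = 1.56°  ✓
  (0,4): δ = 54.73°  ✓
  (0,5): δ = 83.46°  ·
  (0,6): δ = 119.14°  ·
  (1,2): δ = 142.19°  ·
  (1,3): δ = 60.42°  ✓
  (1,4): δ = 4.13°  ✓
  (1,5): δ = 24.60°  ✓
  (1,6): δ = 60.29°  ✓
  (2,3): δ = 98.23°  ·
  (2,4): δ = 41.93°  ✓
  (2,5): δ = 13.20°  ✓
  (2,6): δ = 22.48°  ✓
  (3,4): δ = 123.71°  ·
  (3,5): δ = 94.98°  ·
  (3,6): δ = 59.30°  ✓
  (4,5): δ = 151.27°  ·
  (4,6): δ = 115.59°  ·
  (5,6): δ = 144.32°  ·
antipodal pairs: 10

count = 10; pairs: (0,3), (0,4), (1,3), (1,4), (1,5), (1,6), (2,4), (2,5), (2,6), (3,6)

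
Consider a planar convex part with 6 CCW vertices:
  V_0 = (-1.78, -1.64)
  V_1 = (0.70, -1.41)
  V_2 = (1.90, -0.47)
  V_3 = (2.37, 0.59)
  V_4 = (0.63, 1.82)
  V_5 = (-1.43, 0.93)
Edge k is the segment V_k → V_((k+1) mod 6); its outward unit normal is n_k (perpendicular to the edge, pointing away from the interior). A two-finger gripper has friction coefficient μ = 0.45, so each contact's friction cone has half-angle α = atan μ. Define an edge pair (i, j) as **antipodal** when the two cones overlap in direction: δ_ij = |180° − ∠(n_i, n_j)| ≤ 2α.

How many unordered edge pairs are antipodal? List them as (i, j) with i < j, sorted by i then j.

α = atan 0.45 = 24.23°;  2α = 48.46°
n_0 = (+0.0923, -0.9957)
n_1 = (+0.6167, -0.7872)
n_2 = (+0.9142, -0.4053)
n_3 = (+0.5772, +0.8166)
n_4 = (-0.3966, +0.9180)
n_5 = (-0.9909, +0.1349)
  (0,1): δ = 147.23°  ·
  (0,2): δ = 119.21°  ·
  (0,3): δ = 40.55°  ✓
  (0,4): δ = 18.07°  ✓
  (0,5): δ = 76.95°  ·
  (1,2): δ = 151.99°  ·
  (1,3): δ = 73.33°  ·
  (1,4): δ = 14.71°  ✓
  (1,5): δ = 44.17°  ✓
  (2,3): δ = 101.34°  ·
  (2,4): δ = 42.72°  ✓
  (2,5): δ = 16.16°  ✓
  (3,4): δ = 121.38°  ·
  (3,5): δ = 62.50°  ·
  (4,5): δ = 121.12°  ·
antipodal pairs: 6

count = 6; pairs: (0,3), (0,4), (1,4), (1,5), (2,4), (2,5)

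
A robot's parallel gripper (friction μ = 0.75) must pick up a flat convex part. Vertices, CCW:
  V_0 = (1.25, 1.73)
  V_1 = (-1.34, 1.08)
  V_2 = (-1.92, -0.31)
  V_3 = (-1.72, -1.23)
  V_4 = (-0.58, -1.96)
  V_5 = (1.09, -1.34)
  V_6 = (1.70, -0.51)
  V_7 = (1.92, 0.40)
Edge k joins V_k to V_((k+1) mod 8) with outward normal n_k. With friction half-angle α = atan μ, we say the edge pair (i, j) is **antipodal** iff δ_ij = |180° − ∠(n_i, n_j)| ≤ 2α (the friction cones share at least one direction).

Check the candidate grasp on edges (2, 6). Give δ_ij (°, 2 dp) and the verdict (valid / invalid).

δ = 25.86°, valid

α = atan 0.75 = 36.87°;  2α = 73.74°
edge 2: e_2 = (+0.20, -0.92);  n_2 = (-0.9772, -0.2124)
edge 6: e_6 = (+0.22, +0.91);  n_6 = (+0.9720, -0.2350)
∠(n_2, n_6) = 154.14°
δ = |180° − 154.14°| = 25.86°
25.86° ≤ 2α = 73.74°  →  valid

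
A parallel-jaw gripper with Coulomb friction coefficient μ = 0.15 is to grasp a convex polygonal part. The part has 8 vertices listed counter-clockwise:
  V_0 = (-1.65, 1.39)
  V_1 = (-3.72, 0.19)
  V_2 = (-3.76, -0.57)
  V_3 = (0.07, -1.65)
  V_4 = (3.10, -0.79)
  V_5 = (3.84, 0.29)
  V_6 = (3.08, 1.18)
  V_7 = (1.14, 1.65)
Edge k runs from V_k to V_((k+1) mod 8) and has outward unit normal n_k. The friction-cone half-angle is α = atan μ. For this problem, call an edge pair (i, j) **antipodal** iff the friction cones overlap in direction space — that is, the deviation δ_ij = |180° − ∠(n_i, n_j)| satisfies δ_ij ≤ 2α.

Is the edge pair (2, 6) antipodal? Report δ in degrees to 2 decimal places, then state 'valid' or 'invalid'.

α = atan 0.15 = 8.53°;  2α = 17.06°
edge 2: e_2 = (+3.83, -1.08);  n_2 = (-0.2714, -0.9625)
edge 6: e_6 = (-1.94, +0.47);  n_6 = (+0.2355, +0.9719)
∠(n_2, n_6) = 177.87°
δ = |180° − 177.87°| = 2.13°
2.13° ≤ 2α = 17.06°  →  valid

δ = 2.13°, valid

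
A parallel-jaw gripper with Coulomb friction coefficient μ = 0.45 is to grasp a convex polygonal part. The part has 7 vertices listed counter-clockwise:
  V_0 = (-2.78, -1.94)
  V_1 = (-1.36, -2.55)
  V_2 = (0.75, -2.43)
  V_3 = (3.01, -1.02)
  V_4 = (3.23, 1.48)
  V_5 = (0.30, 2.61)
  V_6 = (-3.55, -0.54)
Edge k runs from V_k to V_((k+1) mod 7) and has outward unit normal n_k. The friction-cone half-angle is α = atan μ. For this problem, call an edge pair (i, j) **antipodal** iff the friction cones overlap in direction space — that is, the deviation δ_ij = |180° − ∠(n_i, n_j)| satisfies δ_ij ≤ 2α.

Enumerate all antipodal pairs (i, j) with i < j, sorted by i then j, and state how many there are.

count = 7; pairs: (0,4), (1,4), (1,5), (2,5), (3,5), (3,6), (4,6)

α = atan 0.45 = 24.23°;  2α = 48.46°
n_0 = (-0.3947, -0.9188)
n_1 = (+0.0568, -0.9984)
n_2 = (+0.5293, -0.8484)
n_3 = (+0.9962, -0.0877)
n_4 = (+0.3598, +0.9330)
n_5 = (-0.6332, +0.7740)
n_6 = (-0.8762, -0.4819)
  (0,1): δ = 153.50°  ·
  (0,2): δ = 124.79°  ·
  (0,3): δ = 71.78°  ·
  (0,4): δ = 2.16°  ✓
  (0,5): δ = 62.54°  ·
  (0,6): δ = 142.06°  ·
  (1,2): δ = 151.30°  ·
  (1,3): δ = 98.28°  ·
  (1,4): δ = 24.34°  ✓
  (1,5): δ = 36.03°  ✓
  (1,6): δ = 115.56°  ·
  (2,3): δ = 126.99°  ·
  (2,4): δ = 53.05°  ·
  (2,5): δ = 7.33°  ✓
  (2,6): δ = 86.85°  ·
  (3,4): δ = 106.06°  ·
  (3,5): δ = 45.68°  ✓
  (3,6): δ = 33.84°  ✓
  (4,5): δ = 119.62°  ·
  (4,6): δ = 40.10°  ✓
  (5,6): δ = 100.48°  ·
antipodal pairs: 7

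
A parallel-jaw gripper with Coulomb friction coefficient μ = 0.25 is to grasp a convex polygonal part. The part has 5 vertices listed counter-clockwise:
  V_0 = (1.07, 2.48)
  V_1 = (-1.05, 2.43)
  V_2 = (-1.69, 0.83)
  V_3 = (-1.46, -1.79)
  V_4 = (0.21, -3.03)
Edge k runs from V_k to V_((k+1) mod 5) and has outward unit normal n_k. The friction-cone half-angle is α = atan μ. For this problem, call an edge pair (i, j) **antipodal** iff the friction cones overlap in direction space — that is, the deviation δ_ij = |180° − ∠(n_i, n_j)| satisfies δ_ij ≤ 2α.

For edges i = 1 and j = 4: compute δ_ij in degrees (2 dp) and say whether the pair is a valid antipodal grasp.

δ = 12.93°, valid

α = atan 0.25 = 14.04°;  2α = 28.07°
edge 1: e_1 = (-0.64, -1.60);  n_1 = (-0.9285, +0.3714)
edge 4: e_4 = (+0.86, +5.51);  n_4 = (+0.9880, -0.1542)
∠(n_1, n_4) = 167.07°
δ = |180° − 167.07°| = 12.93°
12.93° ≤ 2α = 28.07°  →  valid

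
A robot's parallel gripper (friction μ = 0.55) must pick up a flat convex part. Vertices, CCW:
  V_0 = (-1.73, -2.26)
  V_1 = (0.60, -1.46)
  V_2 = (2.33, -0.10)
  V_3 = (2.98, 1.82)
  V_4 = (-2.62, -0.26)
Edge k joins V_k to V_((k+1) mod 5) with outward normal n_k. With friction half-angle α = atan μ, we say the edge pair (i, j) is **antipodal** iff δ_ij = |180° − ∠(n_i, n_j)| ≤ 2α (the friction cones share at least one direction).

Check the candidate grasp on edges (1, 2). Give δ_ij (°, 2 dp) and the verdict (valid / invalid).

δ = 146.87°, invalid

α = atan 0.55 = 28.81°;  2α = 57.62°
edge 1: e_1 = (+1.73, +1.36);  n_1 = (+0.6180, -0.7862)
edge 2: e_2 = (+0.65, +1.92);  n_2 = (+0.9472, -0.3207)
∠(n_1, n_2) = 33.13°
δ = |180° − 33.13°| = 146.87°
146.87° > 2α = 57.62°  →  invalid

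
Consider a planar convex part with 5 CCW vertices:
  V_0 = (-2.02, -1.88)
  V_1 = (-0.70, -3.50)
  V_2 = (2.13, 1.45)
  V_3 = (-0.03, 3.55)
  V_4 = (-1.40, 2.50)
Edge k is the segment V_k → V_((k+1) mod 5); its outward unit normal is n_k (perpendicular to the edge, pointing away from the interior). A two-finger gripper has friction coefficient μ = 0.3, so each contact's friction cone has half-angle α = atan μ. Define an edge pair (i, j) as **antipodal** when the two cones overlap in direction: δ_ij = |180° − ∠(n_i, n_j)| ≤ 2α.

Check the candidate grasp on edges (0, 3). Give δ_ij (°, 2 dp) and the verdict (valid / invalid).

δ = 88.29°, invalid

α = atan 0.3 = 16.70°;  2α = 33.40°
edge 0: e_0 = (+1.32, -1.62);  n_0 = (-0.7752, -0.6317)
edge 3: e_3 = (-1.37, -1.05);  n_3 = (-0.6083, +0.7937)
∠(n_0, n_3) = 91.71°
δ = |180° − 91.71°| = 88.29°
88.29° > 2α = 33.40°  →  invalid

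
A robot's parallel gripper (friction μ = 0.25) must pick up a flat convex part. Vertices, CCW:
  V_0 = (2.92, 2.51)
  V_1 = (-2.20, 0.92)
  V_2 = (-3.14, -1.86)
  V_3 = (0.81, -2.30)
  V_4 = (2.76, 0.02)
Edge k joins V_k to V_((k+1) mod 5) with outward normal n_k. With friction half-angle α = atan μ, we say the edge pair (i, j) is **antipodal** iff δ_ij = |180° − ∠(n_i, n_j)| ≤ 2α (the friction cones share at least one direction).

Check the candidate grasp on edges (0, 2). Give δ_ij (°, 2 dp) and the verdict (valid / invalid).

α = atan 0.25 = 14.04°;  2α = 28.07°
edge 0: e_0 = (-5.12, -1.59);  n_0 = (-0.2966, +0.9550)
edge 2: e_2 = (+3.95, -0.44);  n_2 = (-0.1107, -0.9939)
∠(n_0, n_2) = 156.39°
δ = |180° − 156.39°| = 23.61°
23.61° ≤ 2α = 28.07°  →  valid

δ = 23.61°, valid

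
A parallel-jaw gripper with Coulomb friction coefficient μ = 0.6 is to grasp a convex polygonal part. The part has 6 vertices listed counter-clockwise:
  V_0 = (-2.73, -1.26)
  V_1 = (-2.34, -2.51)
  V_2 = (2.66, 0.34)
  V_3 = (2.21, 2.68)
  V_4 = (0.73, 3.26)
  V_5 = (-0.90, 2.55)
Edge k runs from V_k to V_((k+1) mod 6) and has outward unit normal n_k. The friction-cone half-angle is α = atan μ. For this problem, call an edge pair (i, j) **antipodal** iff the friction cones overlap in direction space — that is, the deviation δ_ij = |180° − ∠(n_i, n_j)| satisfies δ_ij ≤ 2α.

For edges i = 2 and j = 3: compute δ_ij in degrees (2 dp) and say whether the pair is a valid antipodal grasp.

α = atan 0.6 = 30.96°;  2α = 61.93°
edge 2: e_2 = (-0.45, +2.34);  n_2 = (+0.9820, +0.1888)
edge 3: e_3 = (-1.48, +0.58);  n_3 = (+0.3649, +0.9311)
∠(n_2, n_3) = 57.71°
δ = |180° − 57.71°| = 122.29°
122.29° > 2α = 61.93°  →  invalid

δ = 122.29°, invalid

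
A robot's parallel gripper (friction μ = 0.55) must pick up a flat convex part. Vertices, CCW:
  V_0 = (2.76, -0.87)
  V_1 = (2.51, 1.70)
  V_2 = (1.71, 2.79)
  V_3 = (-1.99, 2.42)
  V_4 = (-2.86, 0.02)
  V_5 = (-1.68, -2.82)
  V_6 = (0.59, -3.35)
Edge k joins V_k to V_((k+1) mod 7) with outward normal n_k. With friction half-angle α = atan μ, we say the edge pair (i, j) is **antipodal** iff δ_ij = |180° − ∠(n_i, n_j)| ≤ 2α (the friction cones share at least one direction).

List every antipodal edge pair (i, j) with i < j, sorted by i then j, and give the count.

count = 8; pairs: (0,3), (0,4), (1,3), (1,4), (1,5), (2,5), (2,6), (3,6)

α = atan 0.55 = 28.81°;  2α = 57.62°
n_0 = (+0.9953, +0.0968)
n_1 = (+0.8062, +0.5917)
n_2 = (-0.0995, +0.9950)
n_3 = (-0.9401, +0.3408)
n_4 = (-0.9235, -0.3837)
n_5 = (-0.2274, -0.9738)
n_6 = (+0.7526, -0.6585)
  (0,1): δ = 149.28°  ·
  (0,2): δ = 89.85°  ·
  (0,3): δ = 25.48°  ✓
  (0,4): δ = 17.01°  ✓
  (0,5): δ = 71.30°  ·
  (0,6): δ = 133.26°  ·
  (1,2): δ = 120.57°  ·
  (1,3): δ = 56.20°  ✓
  (1,4): δ = 13.71°  ✓
  (1,5): δ = 40.58°  ✓
  (1,6): δ = 102.54°  ·
  (2,3): δ = 115.64°  ·
  (2,4): δ = 73.15°  ·
  (2,5): δ = 18.85°  ✓
  (2,6): δ = 43.10°  ✓
  (3,4): δ = 137.51°  ·
  (3,5): δ = 83.22°  ·
  (3,6): δ = 21.26°  ✓
  (4,5): δ = 125.70°  ·
  (4,6): δ = 63.75°  ·
  (5,6): δ = 118.04°  ·
antipodal pairs: 8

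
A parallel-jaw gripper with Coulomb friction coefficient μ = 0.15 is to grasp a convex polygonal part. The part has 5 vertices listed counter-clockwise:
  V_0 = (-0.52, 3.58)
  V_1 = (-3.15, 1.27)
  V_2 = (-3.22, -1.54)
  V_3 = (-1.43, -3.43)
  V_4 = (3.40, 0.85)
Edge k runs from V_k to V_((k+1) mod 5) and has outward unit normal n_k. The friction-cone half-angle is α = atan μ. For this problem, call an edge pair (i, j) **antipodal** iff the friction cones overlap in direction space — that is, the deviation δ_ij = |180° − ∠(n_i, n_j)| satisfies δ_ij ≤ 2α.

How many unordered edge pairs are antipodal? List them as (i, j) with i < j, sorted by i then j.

α = atan 0.15 = 8.53°;  2α = 17.06°
n_0 = (-0.6599, +0.7513)
n_1 = (-0.9997, +0.0249)
n_2 = (-0.7261, -0.6876)
n_3 = (+0.6632, -0.7484)
n_4 = (+0.5715, +0.8206)
  (0,1): δ = 132.72°  ·
  (0,2): δ = 87.85°  ·
  (0,3): δ = 0.25°  ✓
  (0,4): δ = 103.85°  ·
  (1,2): δ = 135.13°  ·
  (1,3): δ = 47.03°  ·
  (1,4): δ = 56.57°  ·
  (2,3): δ = 91.90°  ·
  (2,4): δ = 11.70°  ✓
  (3,4): δ = 76.40°  ·
antipodal pairs: 2

count = 2; pairs: (0,3), (2,4)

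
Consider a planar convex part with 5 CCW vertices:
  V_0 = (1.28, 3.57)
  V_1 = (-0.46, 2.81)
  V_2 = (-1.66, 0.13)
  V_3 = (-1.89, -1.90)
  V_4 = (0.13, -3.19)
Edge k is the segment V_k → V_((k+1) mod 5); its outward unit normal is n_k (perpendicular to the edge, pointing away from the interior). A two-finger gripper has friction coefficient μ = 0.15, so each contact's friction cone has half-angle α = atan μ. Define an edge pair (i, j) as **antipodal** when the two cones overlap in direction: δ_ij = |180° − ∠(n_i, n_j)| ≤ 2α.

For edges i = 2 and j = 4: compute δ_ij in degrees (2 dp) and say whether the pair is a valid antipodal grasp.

α = atan 0.15 = 8.53°;  2α = 17.06°
edge 2: e_2 = (-0.23, -2.03);  n_2 = (-0.9936, +0.1126)
edge 4: e_4 = (+1.15, +6.76);  n_4 = (+0.9858, -0.1677)
∠(n_2, n_4) = 176.81°
δ = |180° − 176.81°| = 3.19°
3.19° ≤ 2α = 17.06°  →  valid

δ = 3.19°, valid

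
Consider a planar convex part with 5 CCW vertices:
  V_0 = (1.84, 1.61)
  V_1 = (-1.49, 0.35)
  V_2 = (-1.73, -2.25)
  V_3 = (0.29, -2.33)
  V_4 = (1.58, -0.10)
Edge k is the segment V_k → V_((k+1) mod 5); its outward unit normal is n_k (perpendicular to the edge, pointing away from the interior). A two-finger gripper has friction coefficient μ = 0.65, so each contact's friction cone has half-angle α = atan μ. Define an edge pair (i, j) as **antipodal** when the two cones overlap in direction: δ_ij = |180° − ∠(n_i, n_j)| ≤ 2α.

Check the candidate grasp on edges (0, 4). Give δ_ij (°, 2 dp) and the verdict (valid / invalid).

δ = 60.63°, valid

α = atan 0.65 = 33.02°;  2α = 66.05°
edge 0: e_0 = (-3.33, -1.26);  n_0 = (-0.3539, +0.9353)
edge 4: e_4 = (+0.26, +1.71);  n_4 = (+0.9886, -0.1503)
∠(n_0, n_4) = 119.37°
δ = |180° − 119.37°| = 60.63°
60.63° ≤ 2α = 66.05°  →  valid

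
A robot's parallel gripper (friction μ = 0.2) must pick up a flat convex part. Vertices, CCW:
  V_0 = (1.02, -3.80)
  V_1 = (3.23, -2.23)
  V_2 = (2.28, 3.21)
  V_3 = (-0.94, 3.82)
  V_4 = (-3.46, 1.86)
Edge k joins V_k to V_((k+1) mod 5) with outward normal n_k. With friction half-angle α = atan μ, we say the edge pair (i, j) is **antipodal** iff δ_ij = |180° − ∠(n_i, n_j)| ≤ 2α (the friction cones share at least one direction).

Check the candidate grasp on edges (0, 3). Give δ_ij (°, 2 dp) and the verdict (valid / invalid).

δ = 2.48°, valid

α = atan 0.2 = 11.31°;  2α = 22.62°
edge 0: e_0 = (+2.21, +1.57);  n_0 = (+0.5791, -0.8152)
edge 3: e_3 = (-2.52, -1.96);  n_3 = (-0.6139, +0.7894)
∠(n_0, n_3) = 177.52°
δ = |180° − 177.52°| = 2.48°
2.48° ≤ 2α = 22.62°  →  valid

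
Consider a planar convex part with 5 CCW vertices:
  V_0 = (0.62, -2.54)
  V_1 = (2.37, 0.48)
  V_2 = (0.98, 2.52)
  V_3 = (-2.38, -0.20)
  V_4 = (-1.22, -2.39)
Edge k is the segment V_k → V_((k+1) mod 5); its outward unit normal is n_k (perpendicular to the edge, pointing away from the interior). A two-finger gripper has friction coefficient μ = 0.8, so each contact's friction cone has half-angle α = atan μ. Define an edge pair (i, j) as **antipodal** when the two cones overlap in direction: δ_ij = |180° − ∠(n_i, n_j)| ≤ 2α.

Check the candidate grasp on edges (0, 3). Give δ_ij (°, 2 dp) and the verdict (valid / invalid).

δ = 58.00°, valid

α = atan 0.8 = 38.66°;  2α = 77.32°
edge 0: e_0 = (+1.75, +3.02);  n_0 = (+0.8652, -0.5014)
edge 3: e_3 = (+1.16, -2.19);  n_3 = (-0.8837, -0.4681)
∠(n_0, n_3) = 122.00°
δ = |180° − 122.00°| = 58.00°
58.00° ≤ 2α = 77.32°  →  valid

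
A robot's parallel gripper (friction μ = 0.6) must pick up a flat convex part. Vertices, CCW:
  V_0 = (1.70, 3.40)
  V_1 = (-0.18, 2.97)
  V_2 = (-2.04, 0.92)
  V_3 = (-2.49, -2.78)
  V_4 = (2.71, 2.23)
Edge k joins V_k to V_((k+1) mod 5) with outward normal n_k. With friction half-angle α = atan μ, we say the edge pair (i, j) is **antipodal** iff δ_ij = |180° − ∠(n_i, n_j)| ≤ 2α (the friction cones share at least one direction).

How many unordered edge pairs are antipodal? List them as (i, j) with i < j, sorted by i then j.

count = 4; pairs: (0,3), (1,3), (2,3), (2,4)

α = atan 0.6 = 30.96°;  2α = 61.93°
n_0 = (-0.2230, +0.9748)
n_1 = (-0.7406, +0.6720)
n_2 = (-0.9927, +0.1207)
n_3 = (+0.6938, -0.7201)
n_4 = (+0.7570, +0.6535)
  (0,1): δ = 145.10°  ·
  (0,2): δ = 109.82°  ·
  (0,3): δ = 31.05°  ✓
  (0,4): δ = 117.92°  ·
  (1,2): δ = 144.72°  ·
  (1,3): δ = 3.85°  ✓
  (1,4): δ = 83.02°  ·
  (2,3): δ = 39.13°  ✓
  (2,4): δ = 47.74°  ✓
  (3,4): δ = 93.13°  ·
antipodal pairs: 4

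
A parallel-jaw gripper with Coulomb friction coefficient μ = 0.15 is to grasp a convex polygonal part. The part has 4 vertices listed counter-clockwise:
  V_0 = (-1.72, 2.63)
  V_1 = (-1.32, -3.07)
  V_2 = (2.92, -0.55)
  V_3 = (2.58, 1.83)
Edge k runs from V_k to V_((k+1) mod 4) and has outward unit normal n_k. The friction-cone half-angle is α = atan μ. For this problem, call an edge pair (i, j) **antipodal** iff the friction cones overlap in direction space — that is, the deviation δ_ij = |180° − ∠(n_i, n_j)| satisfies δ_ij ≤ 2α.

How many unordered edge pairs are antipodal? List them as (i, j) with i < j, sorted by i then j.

count = 1; pairs: (0,2)

α = atan 0.15 = 8.53°;  2α = 17.06°
n_0 = (-0.9975, -0.0700)
n_1 = (+0.5109, -0.8596)
n_2 = (+0.9899, +0.1414)
n_3 = (+0.1829, +0.9831)
  (0,1): δ = 63.29°  ·
  (0,2): δ = 4.12°  ✓
  (0,3): δ = 75.45°  ·
  (1,2): δ = 112.59°  ·
  (1,3): δ = 41.26°  ·
  (2,3): δ = 108.67°  ·
antipodal pairs: 1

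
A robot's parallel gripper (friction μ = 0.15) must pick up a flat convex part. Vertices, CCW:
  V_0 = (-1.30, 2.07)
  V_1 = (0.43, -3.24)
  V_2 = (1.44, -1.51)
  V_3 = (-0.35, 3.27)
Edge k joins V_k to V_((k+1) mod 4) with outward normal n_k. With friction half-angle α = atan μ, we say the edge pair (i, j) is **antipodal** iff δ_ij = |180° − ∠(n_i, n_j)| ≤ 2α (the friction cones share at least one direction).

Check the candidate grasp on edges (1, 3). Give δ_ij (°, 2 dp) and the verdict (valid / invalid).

α = atan 0.15 = 8.53°;  2α = 17.06°
edge 1: e_1 = (+1.01, +1.73);  n_1 = (+0.8636, -0.5042)
edge 3: e_3 = (-0.95, -1.20);  n_3 = (-0.7840, +0.6207)
∠(n_1, n_3) = 171.91°
δ = |180° − 171.91°| = 8.09°
8.09° ≤ 2α = 17.06°  →  valid

δ = 8.09°, valid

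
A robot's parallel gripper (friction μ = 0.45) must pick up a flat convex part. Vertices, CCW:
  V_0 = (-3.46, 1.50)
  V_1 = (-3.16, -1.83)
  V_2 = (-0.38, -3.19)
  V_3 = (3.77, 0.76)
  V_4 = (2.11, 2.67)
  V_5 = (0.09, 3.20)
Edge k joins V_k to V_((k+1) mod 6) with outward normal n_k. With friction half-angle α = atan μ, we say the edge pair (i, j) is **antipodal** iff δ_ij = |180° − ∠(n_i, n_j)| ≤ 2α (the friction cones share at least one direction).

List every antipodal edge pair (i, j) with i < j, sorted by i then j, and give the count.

α = atan 0.45 = 24.23°;  2α = 48.46°
n_0 = (-0.9960, -0.0897)
n_1 = (-0.4394, -0.8983)
n_2 = (+0.6894, -0.7243)
n_3 = (+0.7548, +0.6560)
n_4 = (+0.2538, +0.9673)
n_5 = (-0.4319, +0.9019)
  (0,1): δ = 121.22°  ·
  (0,2): δ = 51.56°  ·
  (0,3): δ = 35.85°  ✓
  (0,4): δ = 70.15°  ·
  (0,5): δ = 110.44°  ·
  (1,2): δ = 110.35°  ·
  (1,3): δ = 22.94°  ✓
  (1,4): δ = 11.37°  ✓
  (1,5): δ = 51.66°  ·
  (2,3): δ = 92.59°  ·
  (2,4): δ = 58.29°  ·
  (2,5): δ = 18.00°  ✓
  (3,4): δ = 145.70°  ·
  (3,5): δ = 105.41°  ·
  (4,5): δ = 139.71°  ·
antipodal pairs: 4

count = 4; pairs: (0,3), (1,3), (1,4), (2,5)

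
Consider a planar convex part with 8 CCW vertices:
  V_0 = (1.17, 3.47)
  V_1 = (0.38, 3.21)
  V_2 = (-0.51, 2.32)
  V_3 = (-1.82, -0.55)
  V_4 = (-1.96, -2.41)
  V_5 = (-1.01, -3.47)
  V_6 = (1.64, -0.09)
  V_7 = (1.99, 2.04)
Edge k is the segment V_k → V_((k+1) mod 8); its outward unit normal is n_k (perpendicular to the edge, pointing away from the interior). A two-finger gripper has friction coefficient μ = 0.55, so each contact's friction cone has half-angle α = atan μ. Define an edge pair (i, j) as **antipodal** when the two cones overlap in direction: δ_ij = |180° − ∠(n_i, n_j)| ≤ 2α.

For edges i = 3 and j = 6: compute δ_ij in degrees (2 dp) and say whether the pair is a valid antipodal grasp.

δ = 5.03°, valid

α = atan 0.55 = 28.81°;  2α = 57.62°
edge 3: e_3 = (-0.14, -1.86);  n_3 = (-0.9972, +0.0751)
edge 6: e_6 = (+0.35, +2.13);  n_6 = (+0.9868, -0.1621)
∠(n_3, n_6) = 174.97°
δ = |180° − 174.97°| = 5.03°
5.03° ≤ 2α = 57.62°  →  valid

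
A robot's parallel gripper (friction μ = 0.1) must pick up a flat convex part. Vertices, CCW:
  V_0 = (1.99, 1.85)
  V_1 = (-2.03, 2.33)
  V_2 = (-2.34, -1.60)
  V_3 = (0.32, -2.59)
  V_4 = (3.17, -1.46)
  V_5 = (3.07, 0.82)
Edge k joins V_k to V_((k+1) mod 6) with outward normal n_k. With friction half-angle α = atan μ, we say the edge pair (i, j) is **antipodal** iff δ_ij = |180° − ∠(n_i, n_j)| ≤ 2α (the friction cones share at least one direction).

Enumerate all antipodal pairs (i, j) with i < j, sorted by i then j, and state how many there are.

count = 1; pairs: (1,4)

α = atan 0.1 = 5.71°;  2α = 11.42°
n_0 = (+0.1186, +0.9929)
n_1 = (-0.9969, +0.0786)
n_2 = (-0.3488, -0.9372)
n_3 = (+0.3686, -0.9296)
n_4 = (+0.9990, +0.0438)
n_5 = (+0.6902, +0.7237)
  (0,1): δ = 87.70°  ·
  (0,2): δ = 13.61°  ·
  (0,3): δ = 28.44°  ·
  (0,4): δ = 99.32°  ·
  (0,5): δ = 143.17°  ·
  (1,2): δ = 105.90°  ·
  (1,3): δ = 63.86°  ·
  (1,4): δ = 7.02°  ✓
  (1,5): δ = 50.87°  ·
  (2,3): δ = 137.96°  ·
  (2,4): δ = 67.07°  ·
  (2,5): δ = 23.23°  ·
  (3,4): δ = 109.12°  ·
  (3,5): δ = 65.27°  ·
  (4,5): δ = 136.15°  ·
antipodal pairs: 1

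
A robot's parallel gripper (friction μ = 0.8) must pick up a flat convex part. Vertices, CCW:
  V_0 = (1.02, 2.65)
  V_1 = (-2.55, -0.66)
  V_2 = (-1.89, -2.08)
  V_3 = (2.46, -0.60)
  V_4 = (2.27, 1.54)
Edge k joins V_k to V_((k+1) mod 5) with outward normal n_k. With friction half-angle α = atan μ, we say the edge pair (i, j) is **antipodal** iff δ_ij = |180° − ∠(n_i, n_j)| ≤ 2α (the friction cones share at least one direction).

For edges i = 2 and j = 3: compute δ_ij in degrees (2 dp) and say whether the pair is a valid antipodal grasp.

δ = 103.72°, invalid

α = atan 0.8 = 38.66°;  2α = 77.32°
edge 2: e_2 = (+4.35, +1.48);  n_2 = (+0.3221, -0.9467)
edge 3: e_3 = (-0.19, +2.14);  n_3 = (+0.9961, +0.0884)
∠(n_2, n_3) = 76.28°
δ = |180° − 76.28°| = 103.72°
103.72° > 2α = 77.32°  →  invalid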